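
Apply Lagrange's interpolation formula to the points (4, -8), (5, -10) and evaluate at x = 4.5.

Lagrange interpolation formula:
P(x) = Σ yᵢ × Lᵢ(x)
where Lᵢ(x) = Π_{j≠i} (x - xⱼ)/(xᵢ - xⱼ)

L_0(4.5) = (4.5 - 5)/(4 - 5) = 0.500000
L_1(4.5) = (4.5 - 4)/(5 - 4) = 0.500000

P(4.5) = (-8)×L_0(4.5) + (-10)×L_1(4.5)
P(4.5) = -9.000000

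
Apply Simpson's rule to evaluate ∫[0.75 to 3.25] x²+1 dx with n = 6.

f(x) = x²+1
a = 0.75, b = 3.25, n = 6
h = (b - a)/n = 0.416667

Simpson's rule: (h/3)[f(x₀) + 4f(x₁) + 2f(x₂) + ... + f(xₙ)]

x_0 = 0.7500, f(x_0) = 1.562500, coefficient = 1
x_1 = 1.1667, f(x_1) = 2.361111, coefficient = 4
x_2 = 1.5833, f(x_2) = 3.506944, coefficient = 2
x_3 = 2.0000, f(x_3) = 5.000000, coefficient = 4
x_4 = 2.4167, f(x_4) = 6.840278, coefficient = 2
x_5 = 2.8333, f(x_5) = 9.027778, coefficient = 4
x_6 = 3.2500, f(x_6) = 11.562500, coefficient = 1

I ≈ (0.416667/3) × 99.375000 = 13.802083
Exact value: 13.802083
Error: 0.000000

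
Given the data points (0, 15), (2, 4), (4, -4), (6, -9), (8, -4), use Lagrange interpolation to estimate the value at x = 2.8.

Lagrange interpolation formula:
P(x) = Σ yᵢ × Lᵢ(x)
where Lᵢ(x) = Π_{j≠i} (x - xⱼ)/(xᵢ - xⱼ)

L_0(2.8) = (2.8 - 2)/(0 - 2) × (2.8 - 4)/(0 - 4) × (2.8 - 6)/(0 - 6) × (2.8 - 8)/(0 - 8) = -0.041600
L_1(2.8) = (2.8 - 0)/(2 - 0) × (2.8 - 4)/(2 - 4) × (2.8 - 6)/(2 - 6) × (2.8 - 8)/(2 - 8) = 0.582400
L_2(2.8) = (2.8 - 0)/(4 - 0) × (2.8 - 2)/(4 - 2) × (2.8 - 6)/(4 - 6) × (2.8 - 8)/(4 - 8) = 0.582400
L_3(2.8) = (2.8 - 0)/(6 - 0) × (2.8 - 2)/(6 - 2) × (2.8 - 4)/(6 - 4) × (2.8 - 8)/(6 - 8) = -0.145600
L_4(2.8) = (2.8 - 0)/(8 - 0) × (2.8 - 2)/(8 - 2) × (2.8 - 4)/(8 - 4) × (2.8 - 6)/(8 - 6) = 0.022400

P(2.8) = 15×L_0(2.8) + 4×L_1(2.8) + (-4)×L_2(2.8) + (-9)×L_3(2.8) + (-4)×L_4(2.8)
P(2.8) = 0.596800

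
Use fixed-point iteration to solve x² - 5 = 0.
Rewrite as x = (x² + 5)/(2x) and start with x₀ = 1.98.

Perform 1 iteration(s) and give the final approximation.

Equation: x² - 5 = 0
Fixed-point form: x = (x² + 5)/(2x)
x₀ = 1.98

x_1 = g(1.980000) = 2.252626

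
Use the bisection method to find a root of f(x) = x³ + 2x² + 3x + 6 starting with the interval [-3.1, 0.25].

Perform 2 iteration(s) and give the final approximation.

f(x) = x³ + 2x² + 3x + 6
Initial interval: [-3.1, 0.25]

Iteration 1:
  c_1 = (-3.100000 + 0.250000)/2 = -1.425000
  f(c_1) = f(-1.425000) = 2.892609
  f(a) × f(c) < 0, new interval: [-3.100000, -1.425000]
Iteration 2:
  c_2 = (-3.100000 + (-1.425000))/2 = -2.262500
  f(c_2) = f(-2.262500) = -2.131213
  f(a) × f(c) ≥ 0, new interval: [-2.262500, -1.425000]

After 2 iteration(s), the approximation is c_2 = -2.262500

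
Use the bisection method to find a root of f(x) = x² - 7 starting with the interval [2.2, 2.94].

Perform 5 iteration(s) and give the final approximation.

f(x) = x² - 7
Initial interval: [2.2, 2.94]

Iteration 1:
  c_1 = (2.200000 + 2.940000)/2 = 2.570000
  f(c_1) = f(2.570000) = -0.395100
  f(a) × f(c) ≥ 0, new interval: [2.570000, 2.940000]
Iteration 2:
  c_2 = (2.570000 + 2.940000)/2 = 2.755000
  f(c_2) = f(2.755000) = 0.590025
  f(a) × f(c) < 0, new interval: [2.570000, 2.755000]
Iteration 3:
  c_3 = (2.570000 + 2.755000)/2 = 2.662500
  f(c_3) = f(2.662500) = 0.088906
  f(a) × f(c) < 0, new interval: [2.570000, 2.662500]
Iteration 4:
  c_4 = (2.570000 + 2.662500)/2 = 2.616250
  f(c_4) = f(2.616250) = -0.155236
  f(a) × f(c) ≥ 0, new interval: [2.616250, 2.662500]
Iteration 5:
  c_5 = (2.616250 + 2.662500)/2 = 2.639375
  f(c_5) = f(2.639375) = -0.033700
  f(a) × f(c) ≥ 0, new interval: [2.639375, 2.662500]

After 5 iteration(s), the approximation is c_5 = 2.639375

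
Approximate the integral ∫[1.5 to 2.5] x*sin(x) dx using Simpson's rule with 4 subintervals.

f(x) = x*sin(x)
a = 1.5, b = 2.5, n = 4
h = (b - a)/n = 0.250000

Simpson's rule: (h/3)[f(x₀) + 4f(x₁) + 2f(x₂) + ... + f(xₙ)]

x_0 = 1.5000, f(x_0) = 1.496242, coefficient = 1
x_1 = 1.7500, f(x_1) = 1.721975, coefficient = 4
x_2 = 2.0000, f(x_2) = 1.818595, coefficient = 2
x_3 = 2.2500, f(x_3) = 1.750665, coefficient = 4
x_4 = 2.5000, f(x_4) = 1.496180, coefficient = 1

I ≈ (0.250000/3) × 20.520173 = 1.710014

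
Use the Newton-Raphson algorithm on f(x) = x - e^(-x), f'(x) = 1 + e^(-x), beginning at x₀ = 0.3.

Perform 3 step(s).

f(x) = x - e^(-x)
f'(x) = 1 + e^(-x)
x₀ = 0.3

Newton-Raphson formula: x_{n+1} = x_n - f(x_n)/f'(x_n)

Iteration 1:
  f(0.300000) = -0.440818
  f'(0.300000) = 1.740818
  x_1 = 0.300000 - (-0.440818)/1.740818 = 0.553225
Iteration 2:
  f(0.553225) = -0.021868
  f'(0.553225) = 1.575092
  x_2 = 0.553225 - (-0.021868)/1.575092 = 0.567108
Iteration 3:
  f(0.567108) = -0.000055
  f'(0.567108) = 1.567163
  x_3 = 0.567108 - (-0.000055)/1.567163 = 0.567143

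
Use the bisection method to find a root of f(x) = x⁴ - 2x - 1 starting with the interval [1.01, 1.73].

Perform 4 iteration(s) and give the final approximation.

f(x) = x⁴ - 2x - 1
Initial interval: [1.01, 1.73]

Iteration 1:
  c_1 = (1.010000 + 1.730000)/2 = 1.370000
  f(c_1) = f(1.370000) = -0.217246
  f(a) × f(c) ≥ 0, new interval: [1.370000, 1.730000]
Iteration 2:
  c_2 = (1.370000 + 1.730000)/2 = 1.550000
  f(c_2) = f(1.550000) = 1.672006
  f(a) × f(c) < 0, new interval: [1.370000, 1.550000]
Iteration 3:
  c_3 = (1.370000 + 1.550000)/2 = 1.460000
  f(c_3) = f(1.460000) = 0.623719
  f(a) × f(c) < 0, new interval: [1.370000, 1.460000]
Iteration 4:
  c_4 = (1.370000 + 1.460000)/2 = 1.415000
  f(c_4) = f(1.415000) = 0.178905
  f(a) × f(c) < 0, new interval: [1.370000, 1.415000]

After 4 iteration(s), the approximation is c_4 = 1.415000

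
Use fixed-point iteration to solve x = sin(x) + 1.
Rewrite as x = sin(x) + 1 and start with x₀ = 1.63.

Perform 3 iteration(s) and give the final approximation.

Equation: x = sin(x) + 1
Fixed-point form: x = sin(x) + 1
x₀ = 1.63

x_1 = g(1.630000) = 1.998248
x_2 = g(1.998248) = 1.910025
x_3 = g(1.910025) = 1.943012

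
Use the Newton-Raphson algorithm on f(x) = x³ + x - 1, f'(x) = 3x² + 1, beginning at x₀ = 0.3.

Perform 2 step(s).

f(x) = x³ + x - 1
f'(x) = 3x² + 1
x₀ = 0.3

Newton-Raphson formula: x_{n+1} = x_n - f(x_n)/f'(x_n)

Iteration 1:
  f(0.300000) = -0.673000
  f'(0.300000) = 1.270000
  x_1 = 0.300000 - (-0.673000)/1.270000 = 0.829921
Iteration 2:
  f(0.829921) = 0.401546
  f'(0.829921) = 3.066308
  x_2 = 0.829921 - 0.401546/3.066308 = 0.698967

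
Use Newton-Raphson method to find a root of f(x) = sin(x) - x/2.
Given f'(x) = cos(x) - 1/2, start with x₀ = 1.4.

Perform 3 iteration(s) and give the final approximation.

f(x) = sin(x) - x/2
f'(x) = cos(x) - 1/2
x₀ = 1.4

Newton-Raphson formula: x_{n+1} = x_n - f(x_n)/f'(x_n)

Iteration 1:
  f(1.400000) = 0.285450
  f'(1.400000) = -0.330033
  x_1 = 1.400000 - 0.285450/(-0.330033) = 2.264913
Iteration 2:
  f(2.264913) = -0.363838
  f'(2.264913) = -1.139707
  x_2 = 2.264913 - (-0.363838)/(-1.139707) = 1.945675
Iteration 3:
  f(1.945675) = -0.042286
  f'(1.945675) = -0.866160
  x_3 = 1.945675 - (-0.042286)/(-0.866160) = 1.896856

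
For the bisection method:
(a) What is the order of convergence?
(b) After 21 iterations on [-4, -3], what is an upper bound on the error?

(a) Bisection has linear (order 1) convergence; the error is halved each step.

(b) Error bound = (b-a)/2^n = (-3 - (-4))/2^{21}
    = 1/2^{21}

(a) 1 (linear); (b) error ≤ 4.77e-07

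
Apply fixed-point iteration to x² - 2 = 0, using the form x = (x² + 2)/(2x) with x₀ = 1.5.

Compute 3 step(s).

Equation: x² - 2 = 0
Fixed-point form: x = (x² + 2)/(2x)
x₀ = 1.5

x_1 = g(1.500000) = 1.416667
x_2 = g(1.416667) = 1.414216
x_3 = g(1.414216) = 1.414214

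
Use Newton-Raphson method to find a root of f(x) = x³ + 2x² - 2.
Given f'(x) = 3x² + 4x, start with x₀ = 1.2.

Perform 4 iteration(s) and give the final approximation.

f(x) = x³ + 2x² - 2
f'(x) = 3x² + 4x
x₀ = 1.2

Newton-Raphson formula: x_{n+1} = x_n - f(x_n)/f'(x_n)

Iteration 1:
  f(1.200000) = 2.608000
  f'(1.200000) = 9.120000
  x_1 = 1.200000 - 2.608000/9.120000 = 0.914035
Iteration 2:
  f(0.914035) = 0.434560
  f'(0.914035) = 6.162521
  x_2 = 0.914035 - 0.434560/6.162521 = 0.843518
Iteration 3:
  f(0.843518) = 0.023230
  f'(0.843518) = 5.508644
  x_3 = 0.843518 - 0.023230/5.508644 = 0.839301
Iteration 4:
  f(0.839301) = 0.000080
  f'(0.839301) = 5.470487
  x_4 = 0.839301 - 0.000080/5.470487 = 0.839287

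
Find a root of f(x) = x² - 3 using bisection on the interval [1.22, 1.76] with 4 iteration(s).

f(x) = x² - 3
Initial interval: [1.22, 1.76]

Iteration 1:
  c_1 = (1.220000 + 1.760000)/2 = 1.490000
  f(c_1) = f(1.490000) = -0.779900
  f(a) × f(c) ≥ 0, new interval: [1.490000, 1.760000]
Iteration 2:
  c_2 = (1.490000 + 1.760000)/2 = 1.625000
  f(c_2) = f(1.625000) = -0.359375
  f(a) × f(c) ≥ 0, new interval: [1.625000, 1.760000]
Iteration 3:
  c_3 = (1.625000 + 1.760000)/2 = 1.692500
  f(c_3) = f(1.692500) = -0.135444
  f(a) × f(c) ≥ 0, new interval: [1.692500, 1.760000]
Iteration 4:
  c_4 = (1.692500 + 1.760000)/2 = 1.726250
  f(c_4) = f(1.726250) = -0.020061
  f(a) × f(c) ≥ 0, new interval: [1.726250, 1.760000]

After 4 iteration(s), the approximation is c_4 = 1.726250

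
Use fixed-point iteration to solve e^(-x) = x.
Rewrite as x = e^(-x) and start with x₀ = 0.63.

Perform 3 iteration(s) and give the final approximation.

Equation: e^(-x) = x
Fixed-point form: x = e^(-x)
x₀ = 0.63

x_1 = g(0.630000) = 0.532592
x_2 = g(0.532592) = 0.587081
x_3 = g(0.587081) = 0.555948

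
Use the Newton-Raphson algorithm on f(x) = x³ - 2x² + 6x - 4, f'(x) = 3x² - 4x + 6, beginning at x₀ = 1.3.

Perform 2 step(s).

f(x) = x³ - 2x² + 6x - 4
f'(x) = 3x² - 4x + 6
x₀ = 1.3

Newton-Raphson formula: x_{n+1} = x_n - f(x_n)/f'(x_n)

Iteration 1:
  f(1.300000) = 2.617000
  f'(1.300000) = 5.870000
  x_1 = 1.300000 - 2.617000/5.870000 = 0.854174
Iteration 2:
  f(0.854174) = 0.289033
  f'(0.854174) = 4.772143
  x_2 = 0.854174 - 0.289033/4.772143 = 0.793607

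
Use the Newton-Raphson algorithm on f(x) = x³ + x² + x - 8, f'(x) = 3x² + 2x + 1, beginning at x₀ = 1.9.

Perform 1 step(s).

f(x) = x³ + x² + x - 8
f'(x) = 3x² + 2x + 1
x₀ = 1.9

Newton-Raphson formula: x_{n+1} = x_n - f(x_n)/f'(x_n)

Iteration 1:
  f(1.900000) = 4.369000
  f'(1.900000) = 15.630000
  x_1 = 1.900000 - 4.369000/15.630000 = 1.620473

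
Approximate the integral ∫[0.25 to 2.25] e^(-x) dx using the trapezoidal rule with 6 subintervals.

f(x) = e^(-x)
a = 0.25, b = 2.25, n = 6
h = (b - a)/n = 0.333333

Trapezoidal rule: (h/2)[f(x₀) + 2f(x₁) + 2f(x₂) + ... + f(xₙ)]

x_0 = 0.2500, f(x_0) = 0.778801, coefficient = 1
x_1 = 0.5833, f(x_1) = 0.558035, coefficient = 2
x_2 = 0.9167, f(x_2) = 0.399850, coefficient = 2
x_3 = 1.2500, f(x_3) = 0.286505, coefficient = 2
x_4 = 1.5833, f(x_4) = 0.205290, coefficient = 2
x_5 = 1.9167, f(x_5) = 0.147096, coefficient = 2
x_6 = 2.2500, f(x_6) = 0.105399, coefficient = 1

I ≈ (0.333333/2) × 4.077751 = 0.679625
Exact value: 0.673402
Error: 0.006224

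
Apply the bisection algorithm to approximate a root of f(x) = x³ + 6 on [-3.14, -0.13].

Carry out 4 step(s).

f(x) = x³ + 6
Initial interval: [-3.14, -0.13]

Iteration 1:
  c_1 = (-3.140000 + (-0.130000))/2 = -1.635000
  f(c_1) = f(-1.635000) = 1.629277
  f(a) × f(c) < 0, new interval: [-3.140000, -1.635000]
Iteration 2:
  c_2 = (-3.140000 + (-1.635000))/2 = -2.387500
  f(c_2) = f(-2.387500) = -7.609123
  f(a) × f(c) ≥ 0, new interval: [-2.387500, -1.635000]
Iteration 3:
  c_3 = (-2.387500 + (-1.635000))/2 = -2.011250
  f(c_3) = f(-2.011250) = -2.135761
  f(a) × f(c) ≥ 0, new interval: [-2.011250, -1.635000]
Iteration 4:
  c_4 = (-2.011250 + (-1.635000))/2 = -1.823125
  f(c_4) = f(-1.823125) = -0.059675
  f(a) × f(c) ≥ 0, new interval: [-1.823125, -1.635000]

After 4 iteration(s), the approximation is c_4 = -1.823125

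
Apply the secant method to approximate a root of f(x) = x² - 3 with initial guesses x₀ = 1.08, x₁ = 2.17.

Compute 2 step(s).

f(x) = x² - 3
x₀ = 1.08, x₁ = 2.17

Secant formula: x_{n+1} = x_n - f(x_n)(x_n - x_{n-1})/(f(x_n) - f(x_{n-1}))

Iteration 1:
  f(1.080000) = -1.833600
  f(2.170000) = 1.708900
  x_2 = 2.170000 - 1.708900×(2.170000 - 1.080000)/(1.708900 - (-1.833600))
       = 1.644185
Iteration 2:
  f(2.170000) = 1.708900
  f(1.644185) = -0.296657
  x_3 = 1.644185 - (-0.296657)×(1.644185 - 2.170000)/(-0.296657 - 1.708900)
       = 1.721962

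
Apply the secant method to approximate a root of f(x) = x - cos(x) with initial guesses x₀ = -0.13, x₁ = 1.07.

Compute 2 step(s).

f(x) = x - cos(x)
x₀ = -0.13, x₁ = 1.07

Secant formula: x_{n+1} = x_n - f(x_n)(x_n - x_{n-1})/(f(x_n) - f(x_{n-1}))

Iteration 1:
  f(-0.130000) = -1.121562
  f(1.070000) = 0.589876
  x_2 = 1.070000 - 0.589876×(1.070000 - (-0.130000))/(0.589876 - (-1.121562))
       = 0.656400
Iteration 2:
  f(1.070000) = 0.589876
  f(0.656400) = -0.135795
  x_3 = 0.656400 - (-0.135795)×(0.656400 - 1.070000)/(-0.135795 - 0.589876)
       = 0.733797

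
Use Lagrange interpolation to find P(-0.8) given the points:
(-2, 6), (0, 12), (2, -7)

Lagrange interpolation formula:
P(x) = Σ yᵢ × Lᵢ(x)
where Lᵢ(x) = Π_{j≠i} (x - xⱼ)/(xᵢ - xⱼ)

L_0(-0.8) = (-0.8 - 0)/(-2 - 0) × (-0.8 - 2)/(-2 - 2) = 0.280000
L_1(-0.8) = (-0.8 - (-2))/(0 - (-2)) × (-0.8 - 2)/(0 - 2) = 0.840000
L_2(-0.8) = (-0.8 - (-2))/(2 - (-2)) × (-0.8 - 0)/(2 - 0) = -0.120000

P(-0.8) = 6×L_0(-0.8) + 12×L_1(-0.8) + (-7)×L_2(-0.8)
P(-0.8) = 12.600000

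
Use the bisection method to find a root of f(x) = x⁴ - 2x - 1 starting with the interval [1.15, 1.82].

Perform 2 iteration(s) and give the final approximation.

f(x) = x⁴ - 2x - 1
Initial interval: [1.15, 1.82]

Iteration 1:
  c_1 = (1.150000 + 1.820000)/2 = 1.485000
  f(c_1) = f(1.485000) = 0.893017
  f(a) × f(c) < 0, new interval: [1.150000, 1.485000]
Iteration 2:
  c_2 = (1.150000 + 1.485000)/2 = 1.317500
  f(c_2) = f(1.317500) = -0.621977
  f(a) × f(c) ≥ 0, new interval: [1.317500, 1.485000]

After 2 iteration(s), the approximation is c_2 = 1.317500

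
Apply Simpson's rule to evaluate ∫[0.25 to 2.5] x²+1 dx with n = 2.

f(x) = x²+1
a = 0.25, b = 2.5, n = 2
h = (b - a)/n = 1.125000

Simpson's rule: (h/3)[f(x₀) + 4f(x₁) + 2f(x₂) + ... + f(xₙ)]

x_0 = 0.2500, f(x_0) = 1.062500, coefficient = 1
x_1 = 1.3750, f(x_1) = 2.890625, coefficient = 4
x_2 = 2.5000, f(x_2) = 7.250000, coefficient = 1

I ≈ (1.125000/3) × 19.875000 = 7.453125
Exact value: 7.453125
Error: 0.000000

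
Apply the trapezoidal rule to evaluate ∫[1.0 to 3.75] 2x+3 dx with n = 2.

f(x) = 2x+3
a = 1.0, b = 3.75, n = 2
h = (b - a)/n = 1.375000

Trapezoidal rule: (h/2)[f(x₀) + 2f(x₁) + 2f(x₂) + ... + f(xₙ)]

x_0 = 1.0000, f(x_0) = 5.000000, coefficient = 1
x_1 = 2.3750, f(x_1) = 7.750000, coefficient = 2
x_2 = 3.7500, f(x_2) = 10.500000, coefficient = 1

I ≈ (1.375000/2) × 31.000000 = 21.312500
Exact value: 21.312500
Error: 0.000000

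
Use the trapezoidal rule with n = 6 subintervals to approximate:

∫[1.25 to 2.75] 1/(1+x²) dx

f(x) = 1/(1+x²)
a = 1.25, b = 2.75, n = 6
h = (b - a)/n = 0.250000

Trapezoidal rule: (h/2)[f(x₀) + 2f(x₁) + 2f(x₂) + ... + f(xₙ)]

x_0 = 1.2500, f(x_0) = 0.390244, coefficient = 1
x_1 = 1.5000, f(x_1) = 0.307692, coefficient = 2
x_2 = 1.7500, f(x_2) = 0.246154, coefficient = 2
x_3 = 2.0000, f(x_3) = 0.200000, coefficient = 2
x_4 = 2.2500, f(x_4) = 0.164948, coefficient = 2
x_5 = 2.5000, f(x_5) = 0.137931, coefficient = 2
x_6 = 2.7500, f(x_6) = 0.116788, coefficient = 1

I ≈ (0.250000/2) × 2.620484 = 0.327560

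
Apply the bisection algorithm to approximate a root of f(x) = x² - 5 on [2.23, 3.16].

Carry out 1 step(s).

f(x) = x² - 5
Initial interval: [2.23, 3.16]

Iteration 1:
  c_1 = (2.230000 + 3.160000)/2 = 2.695000
  f(c_1) = f(2.695000) = 2.263025
  f(a) × f(c) < 0, new interval: [2.230000, 2.695000]

After 1 iteration(s), the approximation is c_1 = 2.695000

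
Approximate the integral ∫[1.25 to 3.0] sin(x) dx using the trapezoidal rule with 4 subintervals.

f(x) = sin(x)
a = 1.25, b = 3.0, n = 4
h = (b - a)/n = 0.437500

Trapezoidal rule: (h/2)[f(x₀) + 2f(x₁) + 2f(x₂) + ... + f(xₙ)]

x_0 = 1.2500, f(x_0) = 0.948985, coefficient = 1
x_1 = 1.6875, f(x_1) = 0.993198, coefficient = 2
x_2 = 2.1250, f(x_2) = 0.850320, coefficient = 2
x_3 = 2.5625, f(x_3) = 0.547265, coefficient = 2
x_4 = 3.0000, f(x_4) = 0.141120, coefficient = 1

I ≈ (0.437500/2) × 5.871669 = 1.284428
Exact value: 1.305315
Error: 0.020887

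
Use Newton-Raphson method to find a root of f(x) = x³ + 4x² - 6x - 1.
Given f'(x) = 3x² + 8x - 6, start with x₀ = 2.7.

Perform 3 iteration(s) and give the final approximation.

f(x) = x³ + 4x² - 6x - 1
f'(x) = 3x² + 8x - 6
x₀ = 2.7

Newton-Raphson formula: x_{n+1} = x_n - f(x_n)/f'(x_n)

Iteration 1:
  f(2.700000) = 31.643000
  f'(2.700000) = 37.470000
  x_1 = 2.700000 - 31.643000/37.470000 = 1.855511
Iteration 2:
  f(1.855511) = 8.026998
  f'(1.855511) = 19.172853
  x_2 = 1.855511 - 8.026998/19.172853 = 1.436846
Iteration 3:
  f(1.436846) = 1.603440
  f'(1.436846) = 11.688353
  x_3 = 1.436846 - 1.603440/11.688353 = 1.299664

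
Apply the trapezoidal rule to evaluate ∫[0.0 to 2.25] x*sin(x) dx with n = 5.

f(x) = x*sin(x)
a = 0.0, b = 2.25, n = 5
h = (b - a)/n = 0.450000

Trapezoidal rule: (h/2)[f(x₀) + 2f(x₁) + 2f(x₂) + ... + f(xₙ)]

x_0 = 0.0000, f(x_0) = 0.000000, coefficient = 1
x_1 = 0.4500, f(x_1) = 0.195734, coefficient = 2
x_2 = 0.9000, f(x_2) = 0.704994, coefficient = 2
x_3 = 1.3500, f(x_3) = 1.317227, coefficient = 2
x_4 = 1.8000, f(x_4) = 1.752926, coefficient = 2
x_5 = 2.2500, f(x_5) = 1.750665, coefficient = 1

I ≈ (0.450000/2) × 9.692427 = 2.180796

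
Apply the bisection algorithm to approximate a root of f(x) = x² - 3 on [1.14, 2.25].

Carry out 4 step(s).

f(x) = x² - 3
Initial interval: [1.14, 2.25]

Iteration 1:
  c_1 = (1.140000 + 2.250000)/2 = 1.695000
  f(c_1) = f(1.695000) = -0.126975
  f(a) × f(c) ≥ 0, new interval: [1.695000, 2.250000]
Iteration 2:
  c_2 = (1.695000 + 2.250000)/2 = 1.972500
  f(c_2) = f(1.972500) = 0.890756
  f(a) × f(c) < 0, new interval: [1.695000, 1.972500]
Iteration 3:
  c_3 = (1.695000 + 1.972500)/2 = 1.833750
  f(c_3) = f(1.833750) = 0.362639
  f(a) × f(c) < 0, new interval: [1.695000, 1.833750]
Iteration 4:
  c_4 = (1.695000 + 1.833750)/2 = 1.764375
  f(c_4) = f(1.764375) = 0.113019
  f(a) × f(c) < 0, new interval: [1.695000, 1.764375]

After 4 iteration(s), the approximation is c_4 = 1.764375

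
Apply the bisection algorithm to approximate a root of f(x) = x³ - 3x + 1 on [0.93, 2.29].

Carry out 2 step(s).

f(x) = x³ - 3x + 1
Initial interval: [0.93, 2.29]

Iteration 1:
  c_1 = (0.930000 + 2.290000)/2 = 1.610000
  f(c_1) = f(1.610000) = 0.343281
  f(a) × f(c) < 0, new interval: [0.930000, 1.610000]
Iteration 2:
  c_2 = (0.930000 + 1.610000)/2 = 1.270000
  f(c_2) = f(1.270000) = -0.761617
  f(a) × f(c) ≥ 0, new interval: [1.270000, 1.610000]

After 2 iteration(s), the approximation is c_2 = 1.270000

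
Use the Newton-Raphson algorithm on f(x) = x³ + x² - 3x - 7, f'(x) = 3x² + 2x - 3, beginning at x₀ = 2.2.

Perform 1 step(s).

f(x) = x³ + x² - 3x - 7
f'(x) = 3x² + 2x - 3
x₀ = 2.2

Newton-Raphson formula: x_{n+1} = x_n - f(x_n)/f'(x_n)

Iteration 1:
  f(2.200000) = 1.888000
  f'(2.200000) = 15.920000
  x_1 = 2.200000 - 1.888000/15.920000 = 2.081407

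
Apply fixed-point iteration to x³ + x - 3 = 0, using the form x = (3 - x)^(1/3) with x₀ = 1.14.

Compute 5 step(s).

Equation: x³ + x - 3 = 0
Fixed-point form: x = (3 - x)^(1/3)
x₀ = 1.14

x_1 = g(1.140000) = 1.229809
x_2 = g(1.229809) = 1.209688
x_3 = g(1.209688) = 1.214254
x_4 = g(1.214254) = 1.213221
x_5 = g(1.213221) = 1.213455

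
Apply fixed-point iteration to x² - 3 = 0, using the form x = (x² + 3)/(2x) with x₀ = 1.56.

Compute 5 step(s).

Equation: x² - 3 = 0
Fixed-point form: x = (x² + 3)/(2x)
x₀ = 1.56

x_1 = g(1.560000) = 1.741538
x_2 = g(1.741538) = 1.732077
x_3 = g(1.732077) = 1.732051
x_4 = g(1.732051) = 1.732051
x_5 = g(1.732051) = 1.732051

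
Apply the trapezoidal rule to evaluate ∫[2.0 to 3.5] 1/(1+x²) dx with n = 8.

f(x) = 1/(1+x²)
a = 2.0, b = 3.5, n = 8
h = (b - a)/n = 0.187500

Trapezoidal rule: (h/2)[f(x₀) + 2f(x₁) + 2f(x₂) + ... + f(xₙ)]

x_0 = 2.0000, f(x_0) = 0.200000, coefficient = 1
x_1 = 2.1875, f(x_1) = 0.172856, coefficient = 2
x_2 = 2.3750, f(x_2) = 0.150588, coefficient = 2
x_3 = 2.5625, f(x_3) = 0.132163, coefficient = 2
x_4 = 2.7500, f(x_4) = 0.116788, coefficient = 2
x_5 = 2.9375, f(x_5) = 0.103854, coefficient = 2
x_6 = 3.1250, f(x_6) = 0.092888, coefficient = 2
x_7 = 3.3125, f(x_7) = 0.083524, coefficient = 2
x_8 = 3.5000, f(x_8) = 0.075472, coefficient = 1

I ≈ (0.187500/2) × 1.980795 = 0.185700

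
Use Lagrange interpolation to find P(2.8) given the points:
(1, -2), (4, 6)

Lagrange interpolation formula:
P(x) = Σ yᵢ × Lᵢ(x)
where Lᵢ(x) = Π_{j≠i} (x - xⱼ)/(xᵢ - xⱼ)

L_0(2.8) = (2.8 - 4)/(1 - 4) = 0.400000
L_1(2.8) = (2.8 - 1)/(4 - 1) = 0.600000

P(2.8) = (-2)×L_0(2.8) + 6×L_1(2.8)
P(2.8) = 2.800000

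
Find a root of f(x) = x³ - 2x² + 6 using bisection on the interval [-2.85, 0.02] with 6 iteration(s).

f(x) = x³ - 2x² + 6
Initial interval: [-2.85, 0.02]

Iteration 1:
  c_1 = (-2.850000 + 0.020000)/2 = -1.415000
  f(c_1) = f(-1.415000) = -0.837598
  f(a) × f(c) ≥ 0, new interval: [-1.415000, 0.020000]
Iteration 2:
  c_2 = (-1.415000 + 0.020000)/2 = -0.697500
  f(c_2) = f(-0.697500) = 4.687649
  f(a) × f(c) < 0, new interval: [-1.415000, -0.697500]
Iteration 3:
  c_3 = (-1.415000 + (-0.697500))/2 = -1.056250
  f(c_3) = f(-1.056250) = 2.590252
  f(a) × f(c) < 0, new interval: [-1.415000, -1.056250]
Iteration 4:
  c_4 = (-1.415000 + (-1.056250))/2 = -1.235625
  f(c_4) = f(-1.235625) = 1.059948
  f(a) × f(c) < 0, new interval: [-1.415000, -1.235625]
Iteration 5:
  c_5 = (-1.415000 + (-1.235625))/2 = -1.325312
  f(c_5) = f(-1.325312) = 0.159244
  f(a) × f(c) < 0, new interval: [-1.415000, -1.325312]
Iteration 6:
  c_6 = (-1.415000 + (-1.325312))/2 = -1.370156
  f(c_6) = f(-1.370156) = -0.326889
  f(a) × f(c) ≥ 0, new interval: [-1.370156, -1.325312]

After 6 iteration(s), the approximation is c_6 = -1.370156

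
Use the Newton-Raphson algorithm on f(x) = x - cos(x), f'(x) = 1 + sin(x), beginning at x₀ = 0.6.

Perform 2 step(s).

f(x) = x - cos(x)
f'(x) = 1 + sin(x)
x₀ = 0.6

Newton-Raphson formula: x_{n+1} = x_n - f(x_n)/f'(x_n)

Iteration 1:
  f(0.600000) = -0.225336
  f'(0.600000) = 1.564642
  x_1 = 0.600000 - (-0.225336)/1.564642 = 0.744017
Iteration 2:
  f(0.744017) = 0.008264
  f'(0.744017) = 1.677249
  x_2 = 0.744017 - 0.008264/1.677249 = 0.739090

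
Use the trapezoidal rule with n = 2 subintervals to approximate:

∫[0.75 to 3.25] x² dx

f(x) = x²
a = 0.75, b = 3.25, n = 2
h = (b - a)/n = 1.250000

Trapezoidal rule: (h/2)[f(x₀) + 2f(x₁) + 2f(x₂) + ... + f(xₙ)]

x_0 = 0.7500, f(x_0) = 0.562500, coefficient = 1
x_1 = 2.0000, f(x_1) = 4.000000, coefficient = 2
x_2 = 3.2500, f(x_2) = 10.562500, coefficient = 1

I ≈ (1.250000/2) × 19.125000 = 11.953125
Exact value: 11.302083
Error: 0.651042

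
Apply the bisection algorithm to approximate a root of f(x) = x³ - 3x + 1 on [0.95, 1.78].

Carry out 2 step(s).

f(x) = x³ - 3x + 1
Initial interval: [0.95, 1.78]

Iteration 1:
  c_1 = (0.950000 + 1.780000)/2 = 1.365000
  f(c_1) = f(1.365000) = -0.551698
  f(a) × f(c) ≥ 0, new interval: [1.365000, 1.780000]
Iteration 2:
  c_2 = (1.365000 + 1.780000)/2 = 1.572500
  f(c_2) = f(1.572500) = 0.170909
  f(a) × f(c) < 0, new interval: [1.365000, 1.572500]

After 2 iteration(s), the approximation is c_2 = 1.572500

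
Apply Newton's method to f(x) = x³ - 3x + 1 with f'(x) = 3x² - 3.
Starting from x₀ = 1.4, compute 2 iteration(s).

f(x) = x³ - 3x + 1
f'(x) = 3x² - 3
x₀ = 1.4

Newton-Raphson formula: x_{n+1} = x_n - f(x_n)/f'(x_n)

Iteration 1:
  f(1.400000) = -0.456000
  f'(1.400000) = 2.880000
  x_1 = 1.400000 - (-0.456000)/2.880000 = 1.558333
Iteration 2:
  f(1.558333) = 0.109261
  f'(1.558333) = 4.285208
  x_2 = 1.558333 - 0.109261/4.285208 = 1.532836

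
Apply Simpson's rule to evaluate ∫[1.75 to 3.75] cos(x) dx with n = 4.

f(x) = cos(x)
a = 1.75, b = 3.75, n = 4
h = (b - a)/n = 0.500000

Simpson's rule: (h/3)[f(x₀) + 4f(x₁) + 2f(x₂) + ... + f(xₙ)]

x_0 = 1.7500, f(x_0) = -0.178246, coefficient = 1
x_1 = 2.2500, f(x_1) = -0.628174, coefficient = 4
x_2 = 2.7500, f(x_2) = -0.924302, coefficient = 2
x_3 = 3.2500, f(x_3) = -0.994130, coefficient = 4
x_4 = 3.7500, f(x_4) = -0.820559, coefficient = 1

I ≈ (0.500000/3) × -9.336623 = -1.556104
Exact value: -1.555547
Error: 0.000557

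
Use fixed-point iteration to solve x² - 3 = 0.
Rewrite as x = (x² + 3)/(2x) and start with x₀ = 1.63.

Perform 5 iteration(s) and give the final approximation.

Equation: x² - 3 = 0
Fixed-point form: x = (x² + 3)/(2x)
x₀ = 1.63

x_1 = g(1.630000) = 1.735245
x_2 = g(1.735245) = 1.732054
x_3 = g(1.732054) = 1.732051
x_4 = g(1.732051) = 1.732051
x_5 = g(1.732051) = 1.732051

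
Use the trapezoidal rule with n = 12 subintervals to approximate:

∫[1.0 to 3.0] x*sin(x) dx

f(x) = x*sin(x)
a = 1.0, b = 3.0, n = 12
h = (b - a)/n = 0.166667

Trapezoidal rule: (h/2)[f(x₀) + 2f(x₁) + 2f(x₂) + ... + f(xₙ)]

x_0 = 1.0000, f(x_0) = 0.841471, coefficient = 1
x_1 = 1.1667, f(x_1) = 1.072686, coefficient = 2
x_2 = 1.3333, f(x_2) = 1.295917, coefficient = 2
x_3 = 1.5000, f(x_3) = 1.496242, coefficient = 2
x_4 = 1.6667, f(x_4) = 1.659013, coefficient = 2
x_5 = 1.8333, f(x_5) = 1.770514, coefficient = 2
x_6 = 2.0000, f(x_6) = 1.818595, coefficient = 2
x_7 = 2.1667, f(x_7) = 1.793264, coefficient = 2
x_8 = 2.3333, f(x_8) = 1.687200, coefficient = 2
x_9 = 2.5000, f(x_9) = 1.496180, coefficient = 2
x_10 = 2.6667, f(x_10) = 1.219394, coefficient = 2
x_11 = 2.8333, f(x_11) = 0.859635, coefficient = 2
x_12 = 3.0000, f(x_12) = 0.423360, coefficient = 1

I ≈ (0.166667/2) × 33.602112 = 2.800176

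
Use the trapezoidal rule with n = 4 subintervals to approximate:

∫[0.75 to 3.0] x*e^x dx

f(x) = x*e^x
a = 0.75, b = 3.0, n = 4
h = (b - a)/n = 0.562500

Trapezoidal rule: (h/2)[f(x₀) + 2f(x₁) + 2f(x₂) + ... + f(xₙ)]

x_0 = 0.7500, f(x_0) = 1.587750, coefficient = 1
x_1 = 1.3125, f(x_1) = 4.876529, coefficient = 2
x_2 = 1.8750, f(x_2) = 12.226536, coefficient = 2
x_3 = 2.4375, f(x_3) = 27.895710, coefficient = 2
x_4 = 3.0000, f(x_4) = 60.256611, coefficient = 1

I ≈ (0.562500/2) × 151.841911 = 42.705538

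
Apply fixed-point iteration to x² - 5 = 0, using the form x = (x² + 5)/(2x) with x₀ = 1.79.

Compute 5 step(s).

Equation: x² - 5 = 0
Fixed-point form: x = (x² + 5)/(2x)
x₀ = 1.79

x_1 = g(1.790000) = 2.291648
x_2 = g(2.291648) = 2.236742
x_3 = g(2.236742) = 2.236068
x_4 = g(2.236068) = 2.236068
x_5 = g(2.236068) = 2.236068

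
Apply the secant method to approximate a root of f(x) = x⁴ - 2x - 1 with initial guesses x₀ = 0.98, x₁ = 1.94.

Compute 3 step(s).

f(x) = x⁴ - 2x - 1
x₀ = 0.98, x₁ = 1.94

Secant formula: x_{n+1} = x_n - f(x_n)(x_n - x_{n-1})/(f(x_n) - f(x_{n-1}))

Iteration 1:
  f(0.980000) = -2.037632
  f(1.940000) = 9.284685
  x_2 = 1.940000 - 9.284685×(1.940000 - 0.980000)/(9.284685 - (-2.037632))
       = 1.152767
Iteration 2:
  f(1.940000) = 9.284685
  f(1.152767) = -1.539632
  x_3 = 1.152767 - (-1.539632)×(1.152767 - 1.940000)/(-1.539632 - 9.284685)
       = 1.264742
Iteration 3:
  f(1.152767) = -1.539632
  f(1.264742) = -0.970853
  x_4 = 1.264742 - (-0.970853)×(1.264742 - 1.152767)/(-0.970853 - (-1.539632))
       = 1.455872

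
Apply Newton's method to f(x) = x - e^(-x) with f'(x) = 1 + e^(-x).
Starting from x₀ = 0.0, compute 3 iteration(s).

f(x) = x - e^(-x)
f'(x) = 1 + e^(-x)
x₀ = 0.0

Newton-Raphson formula: x_{n+1} = x_n - f(x_n)/f'(x_n)

Iteration 1:
  f(0.000000) = -1.000000
  f'(0.000000) = 2.000000
  x_1 = 0.000000 - (-1.000000)/2.000000 = 0.500000
Iteration 2:
  f(0.500000) = -0.106531
  f'(0.500000) = 1.606531
  x_2 = 0.500000 - (-0.106531)/1.606531 = 0.566311
Iteration 3:
  f(0.566311) = -0.001305
  f'(0.566311) = 1.567616
  x_3 = 0.566311 - (-0.001305)/1.567616 = 0.567143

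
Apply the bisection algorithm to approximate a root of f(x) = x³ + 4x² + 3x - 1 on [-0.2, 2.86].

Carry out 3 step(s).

f(x) = x³ + 4x² + 3x - 1
Initial interval: [-0.2, 2.86]

Iteration 1:
  c_1 = (-0.200000 + 2.860000)/2 = 1.330000
  f(c_1) = f(1.330000) = 12.418237
  f(a) × f(c) < 0, new interval: [-0.200000, 1.330000]
Iteration 2:
  c_2 = (-0.200000 + 1.330000)/2 = 0.565000
  f(c_2) = f(0.565000) = 2.152262
  f(a) × f(c) < 0, new interval: [-0.200000, 0.565000]
Iteration 3:
  c_3 = (-0.200000 + 0.565000)/2 = 0.182500
  f(c_3) = f(0.182500) = -0.313197
  f(a) × f(c) ≥ 0, new interval: [0.182500, 0.565000]

After 3 iteration(s), the approximation is c_3 = 0.182500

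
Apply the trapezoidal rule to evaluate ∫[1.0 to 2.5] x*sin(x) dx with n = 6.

f(x) = x*sin(x)
a = 1.0, b = 2.5, n = 6
h = (b - a)/n = 0.250000

Trapezoidal rule: (h/2)[f(x₀) + 2f(x₁) + 2f(x₂) + ... + f(xₙ)]

x_0 = 1.0000, f(x_0) = 0.841471, coefficient = 1
x_1 = 1.2500, f(x_1) = 1.186231, coefficient = 2
x_2 = 1.5000, f(x_2) = 1.496242, coefficient = 2
x_3 = 1.7500, f(x_3) = 1.721975, coefficient = 2
x_4 = 2.0000, f(x_4) = 1.818595, coefficient = 2
x_5 = 2.2500, f(x_5) = 1.750665, coefficient = 2
x_6 = 2.5000, f(x_6) = 1.496180, coefficient = 1

I ≈ (0.250000/2) × 18.285068 = 2.285633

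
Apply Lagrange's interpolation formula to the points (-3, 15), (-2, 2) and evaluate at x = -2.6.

Lagrange interpolation formula:
P(x) = Σ yᵢ × Lᵢ(x)
where Lᵢ(x) = Π_{j≠i} (x - xⱼ)/(xᵢ - xⱼ)

L_0(-2.6) = (-2.6 - (-2))/(-3 - (-2)) = 0.600000
L_1(-2.6) = (-2.6 - (-3))/(-2 - (-3)) = 0.400000

P(-2.6) = 15×L_0(-2.6) + 2×L_1(-2.6)
P(-2.6) = 9.800000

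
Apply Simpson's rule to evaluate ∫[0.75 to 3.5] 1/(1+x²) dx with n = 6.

f(x) = 1/(1+x²)
a = 0.75, b = 3.5, n = 6
h = (b - a)/n = 0.458333

Simpson's rule: (h/3)[f(x₀) + 4f(x₁) + 2f(x₂) + ... + f(xₙ)]

x_0 = 0.7500, f(x_0) = 0.640000, coefficient = 1
x_1 = 1.2083, f(x_1) = 0.406493, coefficient = 4
x_2 = 1.6667, f(x_2) = 0.264706, coefficient = 2
x_3 = 2.1250, f(x_3) = 0.181303, coefficient = 4
x_4 = 2.5833, f(x_4) = 0.130317, coefficient = 2
x_5 = 3.0417, f(x_5) = 0.097544, coefficient = 4
x_6 = 3.5000, f(x_6) = 0.075472, coefficient = 1

I ≈ (0.458333/3) × 4.246878 = 0.648829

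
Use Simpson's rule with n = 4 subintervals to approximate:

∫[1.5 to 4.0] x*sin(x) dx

f(x) = x*sin(x)
a = 1.5, b = 4.0, n = 4
h = (b - a)/n = 0.625000

Simpson's rule: (h/3)[f(x₀) + 4f(x₁) + 2f(x₂) + ... + f(xₙ)]

x_0 = 1.5000, f(x_0) = 1.496242, coefficient = 1
x_1 = 2.1250, f(x_1) = 1.806930, coefficient = 4
x_2 = 2.7500, f(x_2) = 1.049568, coefficient = 2
x_3 = 3.3750, f(x_3) = -0.780617, coefficient = 4
x_4 = 4.0000, f(x_4) = -3.027210, coefficient = 1

I ≈ (0.625000/3) × 4.673420 = 0.973629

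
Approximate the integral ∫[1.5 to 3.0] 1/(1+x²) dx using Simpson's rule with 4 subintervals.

f(x) = 1/(1+x²)
a = 1.5, b = 3.0, n = 4
h = (b - a)/n = 0.375000

Simpson's rule: (h/3)[f(x₀) + 4f(x₁) + 2f(x₂) + ... + f(xₙ)]

x_0 = 1.5000, f(x_0) = 0.307692, coefficient = 1
x_1 = 1.8750, f(x_1) = 0.221453, coefficient = 4
x_2 = 2.2500, f(x_2) = 0.164948, coefficient = 2
x_3 = 2.6250, f(x_3) = 0.126733, coefficient = 4
x_4 = 3.0000, f(x_4) = 0.100000, coefficient = 1

I ≈ (0.375000/3) × 2.130333 = 0.266292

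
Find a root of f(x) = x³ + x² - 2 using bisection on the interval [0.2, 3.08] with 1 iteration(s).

f(x) = x³ + x² - 2
Initial interval: [0.2, 3.08]

Iteration 1:
  c_1 = (0.200000 + 3.080000)/2 = 1.640000
  f(c_1) = f(1.640000) = 5.100544
  f(a) × f(c) < 0, new interval: [0.200000, 1.640000]

After 1 iteration(s), the approximation is c_1 = 1.640000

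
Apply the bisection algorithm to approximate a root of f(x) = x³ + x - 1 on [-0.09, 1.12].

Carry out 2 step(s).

f(x) = x³ + x - 1
Initial interval: [-0.09, 1.12]

Iteration 1:
  c_1 = (-0.090000 + 1.120000)/2 = 0.515000
  f(c_1) = f(0.515000) = -0.348409
  f(a) × f(c) ≥ 0, new interval: [0.515000, 1.120000]
Iteration 2:
  c_2 = (0.515000 + 1.120000)/2 = 0.817500
  f(c_2) = f(0.817500) = 0.363840
  f(a) × f(c) < 0, new interval: [0.515000, 0.817500]

After 2 iteration(s), the approximation is c_2 = 0.817500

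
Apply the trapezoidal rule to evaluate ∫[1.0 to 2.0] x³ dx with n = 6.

f(x) = x³
a = 1.0, b = 2.0, n = 6
h = (b - a)/n = 0.166667

Trapezoidal rule: (h/2)[f(x₀) + 2f(x₁) + 2f(x₂) + ... + f(xₙ)]

x_0 = 1.0000, f(x_0) = 1.000000, coefficient = 1
x_1 = 1.1667, f(x_1) = 1.587963, coefficient = 2
x_2 = 1.3333, f(x_2) = 2.370370, coefficient = 2
x_3 = 1.5000, f(x_3) = 3.375000, coefficient = 2
x_4 = 1.6667, f(x_4) = 4.629630, coefficient = 2
x_5 = 1.8333, f(x_5) = 6.162037, coefficient = 2
x_6 = 2.0000, f(x_6) = 8.000000, coefficient = 1

I ≈ (0.166667/2) × 45.250000 = 3.770833
Exact value: 3.750000
Error: 0.020833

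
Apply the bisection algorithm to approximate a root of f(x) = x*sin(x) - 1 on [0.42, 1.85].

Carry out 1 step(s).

f(x) = x*sin(x) - 1
Initial interval: [0.42, 1.85]

Iteration 1:
  c_1 = (0.420000 + 1.850000)/2 = 1.135000
  f(c_1) = f(1.135000) = 0.028916
  f(a) × f(c) < 0, new interval: [0.420000, 1.135000]

After 1 iteration(s), the approximation is c_1 = 1.135000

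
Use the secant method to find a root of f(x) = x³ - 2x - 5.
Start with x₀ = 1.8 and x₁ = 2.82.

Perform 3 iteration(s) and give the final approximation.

f(x) = x³ - 2x - 5
x₀ = 1.8, x₁ = 2.82

Secant formula: x_{n+1} = x_n - f(x_n)(x_n - x_{n-1})/(f(x_n) - f(x_{n-1}))

Iteration 1:
  f(1.800000) = -2.768000
  f(2.820000) = 11.785768
  x_2 = 2.820000 - 11.785768×(2.820000 - 1.800000)/(11.785768 - (-2.768000))
       = 1.993995
Iteration 2:
  f(2.820000) = 11.785768
  f(1.993995) = -1.059833
  x_3 = 1.993995 - (-1.059833)×(1.993995 - 2.820000)/(-1.059833 - 11.785768)
       = 2.062145
Iteration 3:
  f(1.993995) = -1.059833
  f(2.062145) = -0.355137
  x_4 = 2.062145 - (-0.355137)×(2.062145 - 1.993995)/(-0.355137 - (-1.059833))
       = 2.096490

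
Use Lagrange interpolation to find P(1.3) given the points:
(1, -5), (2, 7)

Lagrange interpolation formula:
P(x) = Σ yᵢ × Lᵢ(x)
where Lᵢ(x) = Π_{j≠i} (x - xⱼ)/(xᵢ - xⱼ)

L_0(1.3) = (1.3 - 2)/(1 - 2) = 0.700000
L_1(1.3) = (1.3 - 1)/(2 - 1) = 0.300000

P(1.3) = (-5)×L_0(1.3) + 7×L_1(1.3)
P(1.3) = -1.400000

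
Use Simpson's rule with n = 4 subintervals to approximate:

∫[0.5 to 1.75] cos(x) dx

f(x) = cos(x)
a = 0.5, b = 1.75, n = 4
h = (b - a)/n = 0.312500

Simpson's rule: (h/3)[f(x₀) + 4f(x₁) + 2f(x₂) + ... + f(xₙ)]

x_0 = 0.5000, f(x_0) = 0.877583, coefficient = 1
x_1 = 0.8125, f(x_1) = 0.687686, coefficient = 4
x_2 = 1.1250, f(x_2) = 0.431177, coefficient = 2
x_3 = 1.4375, f(x_3) = 0.132902, coefficient = 4
x_4 = 1.7500, f(x_4) = -0.178246, coefficient = 1

I ≈ (0.312500/3) × 4.844040 = 0.504587
Exact value: 0.504560
Error: 0.000027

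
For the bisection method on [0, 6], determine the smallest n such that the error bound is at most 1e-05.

We need (b-a)/2^n ≤ 1e-05
(6 - 0)/2^n ≤ 1e-05
6/2^n ≤ 1e-05
2^n ≥ 600000
n ≥ log₂(600000) = 19.19
n ≥ 20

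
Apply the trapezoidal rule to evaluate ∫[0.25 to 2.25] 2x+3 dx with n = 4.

f(x) = 2x+3
a = 0.25, b = 2.25, n = 4
h = (b - a)/n = 0.500000

Trapezoidal rule: (h/2)[f(x₀) + 2f(x₁) + 2f(x₂) + ... + f(xₙ)]

x_0 = 0.2500, f(x_0) = 3.500000, coefficient = 1
x_1 = 0.7500, f(x_1) = 4.500000, coefficient = 2
x_2 = 1.2500, f(x_2) = 5.500000, coefficient = 2
x_3 = 1.7500, f(x_3) = 6.500000, coefficient = 2
x_4 = 2.2500, f(x_4) = 7.500000, coefficient = 1

I ≈ (0.500000/2) × 44.000000 = 11.000000
Exact value: 11.000000
Error: 0.000000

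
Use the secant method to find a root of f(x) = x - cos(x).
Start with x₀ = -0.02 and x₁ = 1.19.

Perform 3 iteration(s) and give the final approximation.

f(x) = x - cos(x)
x₀ = -0.02, x₁ = 1.19

Secant formula: x_{n+1} = x_n - f(x_n)(x_n - x_{n-1})/(f(x_n) - f(x_{n-1}))

Iteration 1:
  f(-0.020000) = -1.019800
  f(1.190000) = 0.818340
  x_2 = 1.190000 - 0.818340×(1.190000 - (-0.020000))/(0.818340 - (-1.019800))
       = 0.651308
Iteration 2:
  f(1.190000) = 0.818340
  f(0.651308) = -0.143984
  x_3 = 0.651308 - (-0.143984)×(0.651308 - 1.190000)/(-0.143984 - 0.818340)
       = 0.731907
Iteration 3:
  f(0.651308) = -0.143984
  f(0.731907) = -0.011994
  x_4 = 0.731907 - (-0.011994)×(0.731907 - 0.651308)/(-0.011994 - (-0.143984))
       = 0.739231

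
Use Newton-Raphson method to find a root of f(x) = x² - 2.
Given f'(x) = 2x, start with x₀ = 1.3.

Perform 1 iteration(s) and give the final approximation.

f(x) = x² - 2
f'(x) = 2x
x₀ = 1.3

Newton-Raphson formula: x_{n+1} = x_n - f(x_n)/f'(x_n)

Iteration 1:
  f(1.300000) = -0.310000
  f'(1.300000) = 2.600000
  x_1 = 1.300000 - (-0.310000)/2.600000 = 1.419231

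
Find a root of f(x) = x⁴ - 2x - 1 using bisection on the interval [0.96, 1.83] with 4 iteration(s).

f(x) = x⁴ - 2x - 1
Initial interval: [0.96, 1.83]

Iteration 1:
  c_1 = (0.960000 + 1.830000)/2 = 1.395000
  f(c_1) = f(1.395000) = -0.002987
  f(a) × f(c) ≥ 0, new interval: [1.395000, 1.830000]
Iteration 2:
  c_2 = (1.395000 + 1.830000)/2 = 1.612500
  f(c_2) = f(1.612500) = 2.535813
  f(a) × f(c) < 0, new interval: [1.395000, 1.612500]
Iteration 3:
  c_3 = (1.395000 + 1.612500)/2 = 1.503750
  f(c_3) = f(1.503750) = 1.105815
  f(a) × f(c) < 0, new interval: [1.395000, 1.503750]
Iteration 4:
  c_4 = (1.395000 + 1.503750)/2 = 1.449375
  f(c_4) = f(1.449375) = 0.514140
  f(a) × f(c) < 0, new interval: [1.395000, 1.449375]

After 4 iteration(s), the approximation is c_4 = 1.449375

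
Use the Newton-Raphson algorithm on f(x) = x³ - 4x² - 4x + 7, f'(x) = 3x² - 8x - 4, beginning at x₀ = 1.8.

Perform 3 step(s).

f(x) = x³ - 4x² - 4x + 7
f'(x) = 3x² - 8x - 4
x₀ = 1.8

Newton-Raphson formula: x_{n+1} = x_n - f(x_n)/f'(x_n)

Iteration 1:
  f(1.800000) = -7.328000
  f'(1.800000) = -8.680000
  x_1 = 1.800000 - (-7.328000)/(-8.680000) = 0.955760
Iteration 2:
  f(0.955760) = 0.396113
  f'(0.955760) = -8.905649
  x_2 = 0.955760 - 0.396113/(-8.905649) = 1.000239
Iteration 3:
  f(1.000239) = -0.002153
  f'(1.000239) = -9.000478
  x_3 = 1.000239 - (-0.002153)/(-9.000478) = 1.000000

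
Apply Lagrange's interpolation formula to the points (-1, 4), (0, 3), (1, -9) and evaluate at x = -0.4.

Lagrange interpolation formula:
P(x) = Σ yᵢ × Lᵢ(x)
where Lᵢ(x) = Π_{j≠i} (x - xⱼ)/(xᵢ - xⱼ)

L_0(-0.4) = (-0.4 - 0)/(-1 - 0) × (-0.4 - 1)/(-1 - 1) = 0.280000
L_1(-0.4) = (-0.4 - (-1))/(0 - (-1)) × (-0.4 - 1)/(0 - 1) = 0.840000
L_2(-0.4) = (-0.4 - (-1))/(1 - (-1)) × (-0.4 - 0)/(1 - 0) = -0.120000

P(-0.4) = 4×L_0(-0.4) + 3×L_1(-0.4) + (-9)×L_2(-0.4)
P(-0.4) = 4.720000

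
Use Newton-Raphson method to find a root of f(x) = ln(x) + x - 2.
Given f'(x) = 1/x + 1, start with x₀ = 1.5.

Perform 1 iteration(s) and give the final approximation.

f(x) = ln(x) + x - 2
f'(x) = 1/x + 1
x₀ = 1.5

Newton-Raphson formula: x_{n+1} = x_n - f(x_n)/f'(x_n)

Iteration 1:
  f(1.500000) = -0.094535
  f'(1.500000) = 1.666667
  x_1 = 1.500000 - (-0.094535)/1.666667 = 1.556721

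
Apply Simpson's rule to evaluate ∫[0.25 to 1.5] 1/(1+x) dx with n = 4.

f(x) = 1/(1+x)
a = 0.25, b = 1.5, n = 4
h = (b - a)/n = 0.312500

Simpson's rule: (h/3)[f(x₀) + 4f(x₁) + 2f(x₂) + ... + f(xₙ)]

x_0 = 0.2500, f(x_0) = 0.800000, coefficient = 1
x_1 = 0.5625, f(x_1) = 0.640000, coefficient = 4
x_2 = 0.8750, f(x_2) = 0.533333, coefficient = 2
x_3 = 1.1875, f(x_3) = 0.457143, coefficient = 4
x_4 = 1.5000, f(x_4) = 0.400000, coefficient = 1

I ≈ (0.312500/3) × 6.655238 = 0.693254
Exact value: 0.693147
Error: 0.000107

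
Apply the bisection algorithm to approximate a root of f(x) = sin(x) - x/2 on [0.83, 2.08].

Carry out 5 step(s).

f(x) = sin(x) - x/2
Initial interval: [0.83, 2.08]

Iteration 1:
  c_1 = (0.830000 + 2.080000)/2 = 1.455000
  f(c_1) = f(1.455000) = 0.265803
  f(a) × f(c) ≥ 0, new interval: [1.455000, 2.080000]
Iteration 2:
  c_2 = (1.455000 + 2.080000)/2 = 1.767500
  f(c_2) = f(1.767500) = 0.096966
  f(a) × f(c) ≥ 0, new interval: [1.767500, 2.080000]
Iteration 3:
  c_3 = (1.767500 + 2.080000)/2 = 1.923750
  f(c_3) = f(1.923750) = -0.023519
  f(a) × f(c) < 0, new interval: [1.767500, 1.923750]
Iteration 4:
  c_4 = (1.767500 + 1.923750)/2 = 1.845625
  f(c_4) = f(1.845625) = 0.039659
  f(a) × f(c) ≥ 0, new interval: [1.845625, 1.923750]
Iteration 5:
  c_5 = (1.845625 + 1.923750)/2 = 1.884688
  f(c_5) = f(1.884688) = 0.008796
  f(a) × f(c) ≥ 0, new interval: [1.884688, 1.923750]

After 5 iteration(s), the approximation is c_5 = 1.884688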